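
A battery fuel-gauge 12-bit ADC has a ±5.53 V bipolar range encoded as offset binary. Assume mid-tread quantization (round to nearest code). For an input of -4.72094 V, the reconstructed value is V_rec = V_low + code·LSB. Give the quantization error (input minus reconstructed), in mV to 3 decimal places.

-0.999 mV

Step size: 11.06 V ÷ 2^12 = 2.700 mV.
Scaled input = 299.6302 LSBs, so code = 300.
V_rec = (−5.53) + 300·0.0027002 = -4.7199414 V.
V_in − V_rec = -0.000998594 V = -0.999 mV.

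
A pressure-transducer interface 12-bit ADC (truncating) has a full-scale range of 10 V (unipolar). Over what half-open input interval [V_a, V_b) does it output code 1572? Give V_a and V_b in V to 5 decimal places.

[3.83789 V, 3.84033 V)

LSB = 10/2^12 = 2.441 mV.
V_a = V_low + 1572·LSB = 3.83789 V; V_b = V_low + 1573·LSB = 3.84033 V.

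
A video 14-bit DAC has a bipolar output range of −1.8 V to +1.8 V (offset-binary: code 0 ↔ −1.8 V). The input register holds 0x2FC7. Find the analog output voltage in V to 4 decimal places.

0.8875 V

LSB = 3.6 V / 2^14 = 219.73 µV.
Code 0x2FC7 = 12231 decimal.
V_out = (−1.8) + 12231 × 0.000219727 V = 0.887476 V.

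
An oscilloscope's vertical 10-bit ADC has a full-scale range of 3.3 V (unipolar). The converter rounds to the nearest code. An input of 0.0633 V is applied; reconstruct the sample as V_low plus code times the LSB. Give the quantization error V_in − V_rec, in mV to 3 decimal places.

-1.153 mV

LSB = 3.3/2^10 = 3.223 mV.
(V_in − V_low)/LSB = (0.0633 − 0)/0.00322266 = 19.6422 → code 20 (round).
Code 20 maps back to 0 + 20×0.00322266 V = 0.064453125 V.
V_in − V_rec = -0.00115313 V = -1.153 mV.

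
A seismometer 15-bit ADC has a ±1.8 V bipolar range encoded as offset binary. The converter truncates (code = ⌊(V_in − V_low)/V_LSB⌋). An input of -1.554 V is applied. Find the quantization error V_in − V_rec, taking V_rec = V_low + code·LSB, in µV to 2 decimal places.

16.11 µV

One LSB is 3.6 V / 32768 = 109.86 µV.
(-1.554 − (−1.8))/0.000109863 = 2239.1467; ⌊·⌋ gives code 2239.
V_rec = (−1.8) + 2239·0.000109863 = -1.5540161 V.
Error = -1.554 − (−1.5540161) = 1.61133e-05 V = 16.11 µV.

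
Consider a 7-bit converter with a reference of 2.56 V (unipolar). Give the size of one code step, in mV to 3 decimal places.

20.000 mV

Full-scale span = 2.56 V.
LSB = 2.56 / 2^7 = 2.56 / 128 = 0.02 V = 20.000 mV.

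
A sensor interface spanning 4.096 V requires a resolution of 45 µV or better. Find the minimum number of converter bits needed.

Number of steps required ≥ 4.096 V / 45 µV = 91022.22.
Need 2^N ≥ 91022.22; 2^16 = 65536, 2^17 = 131072.
Minimum N = 17.

17 bits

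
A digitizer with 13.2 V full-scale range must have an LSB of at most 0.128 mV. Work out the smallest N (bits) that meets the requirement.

Number of steps required ≥ 13.2 V / 0.128 mV = 103125.00.
Need 2^N ≥ 103125.00; 2^16 = 65536, 2^17 = 131072.
Minimum N = 17.

17 bits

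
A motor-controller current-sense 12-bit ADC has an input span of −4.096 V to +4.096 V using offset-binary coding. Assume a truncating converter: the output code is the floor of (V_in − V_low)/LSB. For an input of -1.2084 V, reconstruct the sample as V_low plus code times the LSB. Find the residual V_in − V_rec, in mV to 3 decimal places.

One LSB is 8.192 V / 4096 = 2.000 mV.
(-1.2084 − (−4.096))/0.002 = 1443.8000; ⌊·⌋ gives code 1443.
Code 1443 maps back to (−4.096) + 1443×0.002 V = -1.21 V.
Difference: 0.0016 V → 1.600 mV.

1.600 mV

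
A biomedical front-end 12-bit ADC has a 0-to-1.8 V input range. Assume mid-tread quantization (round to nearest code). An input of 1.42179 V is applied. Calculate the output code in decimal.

Full-scale span = 1.8 V; LSB = 1.8/2^12 = 439.45 µV.
Input sits at 3235.362 steps above V_low.
Round → code 3235.

code 3235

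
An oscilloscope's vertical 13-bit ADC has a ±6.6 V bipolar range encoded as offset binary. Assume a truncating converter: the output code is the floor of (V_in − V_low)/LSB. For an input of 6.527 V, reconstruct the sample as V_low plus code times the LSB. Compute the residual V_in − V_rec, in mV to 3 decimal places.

1.121 mV

LSB = 13.2/2^13 = 1.611 mV.
(6.527 − (−6.6))/0.00161133 = 8146.6958; ⌊·⌋ gives code 8146.
Code 8146 maps back to (−6.6) + 8146×0.00161133 V = 6.5258789 V.
Difference: 0.00112109 V → 1.121 mV.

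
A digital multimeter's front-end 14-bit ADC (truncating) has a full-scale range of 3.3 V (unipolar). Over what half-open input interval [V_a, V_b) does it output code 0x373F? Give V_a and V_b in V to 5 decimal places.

[2.84863 V, 2.84883 V)

LSB = 3.3/2^14 = 201.42 µV.
Code 0x373F = 14143 decimal.
V_a = V_low + 14143·LSB = 2.84863 V; V_b = V_low + 14144·LSB = 2.84883 V.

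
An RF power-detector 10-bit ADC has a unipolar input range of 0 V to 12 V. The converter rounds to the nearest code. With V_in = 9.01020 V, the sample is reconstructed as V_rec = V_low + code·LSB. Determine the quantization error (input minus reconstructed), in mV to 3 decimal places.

LSB = 12/2^10 = 11.719 mV.
(V_in − V_low)/LSB = (9.01020 − 0)/0.0117188 = 768.8704 → code 769 (round).
V_rec = 0 + 769·0.0117188 = 9.0117188 V.
V_in − V_rec = -0.00151875 V = -1.519 mV.

-1.519 mV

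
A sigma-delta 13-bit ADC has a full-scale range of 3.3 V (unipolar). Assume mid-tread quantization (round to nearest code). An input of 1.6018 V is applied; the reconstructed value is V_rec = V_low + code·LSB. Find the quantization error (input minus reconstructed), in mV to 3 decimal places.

Step size: 3.3 V ÷ 2^13 = 402.83 µV.
(V_in − V_low)/LSB = (1.6018 − 0)/0.000402832 = 3976.3472 → code 3976 (round).
V_rec = 0 + 3976·0.000402832 = 1.6016602 V.
Error = 1.6018 − 1.6016602 = 0.000139844 V = 0.140 mV.

0.140 mV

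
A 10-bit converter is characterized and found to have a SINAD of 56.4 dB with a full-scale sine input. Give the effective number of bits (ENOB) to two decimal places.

ENOB = (SINAD − 1.76) / 6.02 = (56.4 − 1.76)/6.02 = 9.076.

9.08 bits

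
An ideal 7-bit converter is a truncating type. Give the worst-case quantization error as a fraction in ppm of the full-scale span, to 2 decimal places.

7812.50 ppm

Truncating → worst-case error = 1 LSB = V_FS/2^7, so 1e+06/128 = 7812.5 ppm of full scale.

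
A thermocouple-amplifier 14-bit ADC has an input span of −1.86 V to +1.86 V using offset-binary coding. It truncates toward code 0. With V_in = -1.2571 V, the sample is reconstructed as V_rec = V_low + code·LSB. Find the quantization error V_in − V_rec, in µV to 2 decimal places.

80.18 µV

Step size: 3.72 V ÷ 2^14 = 227.05 µV.
Scaled input = 2655.3531 LSBs, so code = 2655.
V_rec = (−1.86) + 2655·0.000227051 = -1.2571802 V.
V_in − V_rec = 8.01758e-05 V = 80.18 µV.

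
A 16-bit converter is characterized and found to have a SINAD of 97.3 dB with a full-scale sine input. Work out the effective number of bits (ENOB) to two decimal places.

ENOB = (SINAD − 1.76) / 6.02 = (97.3 − 1.76)/6.02 = 15.870.

15.87 bits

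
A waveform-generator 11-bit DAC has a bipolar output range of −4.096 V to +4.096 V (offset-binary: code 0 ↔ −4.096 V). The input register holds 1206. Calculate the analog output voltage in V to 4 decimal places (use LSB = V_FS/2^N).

0.7280 V

LSB = 8.192 V / 2^11 = 4.000 mV.
V_out = (−4.096) + 1206 × 0.004 V = 0.728 V.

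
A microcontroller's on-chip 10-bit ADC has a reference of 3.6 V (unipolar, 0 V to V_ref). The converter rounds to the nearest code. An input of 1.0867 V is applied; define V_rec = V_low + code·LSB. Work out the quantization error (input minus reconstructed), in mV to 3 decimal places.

0.372 mV

One LSB is 3.6 V / 1024 = 3.516 mV.
Scaled input = 309.1058 LSBs, so code = 309.
Code 309 maps back to 0 + 309×0.00351563 V = 1.0863281 V.
Difference: 0.000371875 V → 0.372 mV.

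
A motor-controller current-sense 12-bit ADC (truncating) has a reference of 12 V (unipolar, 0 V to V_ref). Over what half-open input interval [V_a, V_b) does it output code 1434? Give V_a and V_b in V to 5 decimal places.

LSB = 12/2^12 = 2.930 mV.
V_a = V_low + 1434·LSB = 4.20117 V; V_b = V_low + 1435·LSB = 4.2041 V.

[4.20117 V, 4.20410 V)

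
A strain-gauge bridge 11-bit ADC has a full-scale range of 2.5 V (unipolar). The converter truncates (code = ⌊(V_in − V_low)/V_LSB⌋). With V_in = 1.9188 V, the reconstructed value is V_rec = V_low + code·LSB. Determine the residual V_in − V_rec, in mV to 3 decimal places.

1.075 mV

LSB = 2.5/2^11 = 1.221 mV.
(1.9188 − 0)/0.0012207 = 1571.8810; ⌊·⌋ gives code 1571.
V_rec = 0 + 1571·0.0012207 = 1.9177246 V.
Error = 1.9188 − 1.9177246 = 0.00107539 V = 1.075 mV.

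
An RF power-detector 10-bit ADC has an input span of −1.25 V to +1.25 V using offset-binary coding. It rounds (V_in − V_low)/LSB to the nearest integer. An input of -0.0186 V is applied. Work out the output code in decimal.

code 504

With 1024 levels over 2.5 V, one step is 2.441 mV.
(-0.0186 − (−1.25)) / 0.00244141 = 504.381 LSBs.
round(504.381) = 504.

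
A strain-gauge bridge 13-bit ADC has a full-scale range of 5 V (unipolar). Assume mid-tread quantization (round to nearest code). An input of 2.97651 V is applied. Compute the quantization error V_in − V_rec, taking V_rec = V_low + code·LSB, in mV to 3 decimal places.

-0.175 mV

LSB = 5/2^13 = 0.610 mV.
(2.97651 − 0)/0.000610352 = 4876.7140; round gives code 4877.
Reconstructed: 2.9766846 V.
Difference: -0.00017457 V → -0.175 mV.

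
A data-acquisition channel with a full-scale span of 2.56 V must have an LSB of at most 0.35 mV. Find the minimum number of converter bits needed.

Number of steps required ≥ 2.56 V / 0.35 mV = 7314.29.
Need 2^N ≥ 7314.29; 2^12 = 4096, 2^13 = 8192.
Minimum N = 13.

13 bits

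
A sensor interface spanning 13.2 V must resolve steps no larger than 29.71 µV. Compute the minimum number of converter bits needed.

Number of steps required ≥ 13.2 V / 29.71 µV = 444294.85.
Need 2^N ≥ 444294.85; 2^18 = 262144, 2^19 = 524288.
Minimum N = 19.

19 bits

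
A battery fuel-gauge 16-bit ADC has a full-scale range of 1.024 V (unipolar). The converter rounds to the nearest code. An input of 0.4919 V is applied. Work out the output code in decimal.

code 31482

LSB = 1.024 V / 65536 = 15.62 µV.
(V_in − V_low)/LSB = (0.4919 − 0) / 1.5625e-05 = 31481.600.
Round → code 31482.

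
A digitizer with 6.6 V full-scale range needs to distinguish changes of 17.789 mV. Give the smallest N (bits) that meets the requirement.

Number of steps required ≥ 6.6 V / 17.789 mV = 371.02.
Need 2^N ≥ 371.02; 2^8 = 256, 2^9 = 512.
Minimum N = 9.

9 bits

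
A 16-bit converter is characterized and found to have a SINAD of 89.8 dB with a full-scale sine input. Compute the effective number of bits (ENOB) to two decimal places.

14.62 bits

ENOB = (SINAD − 1.76) / 6.02 = (89.8 − 1.76)/6.02 = 14.625.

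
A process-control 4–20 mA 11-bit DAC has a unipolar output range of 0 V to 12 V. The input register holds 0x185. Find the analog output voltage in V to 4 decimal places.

LSB = 12 V / 2^11 = 5.859 mV.
Code 0x185 = 389 decimal.
V_out = 0 + 389 × 0.00585938 V = 2.2793 V.

2.2793 V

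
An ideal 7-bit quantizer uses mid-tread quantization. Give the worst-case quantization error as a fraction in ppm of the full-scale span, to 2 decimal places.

Rounding → worst-case error = ½ LSB = V_FS/2^8, so 1e+06/256 = 3906.25 ppm of full scale.

3906.25 ppm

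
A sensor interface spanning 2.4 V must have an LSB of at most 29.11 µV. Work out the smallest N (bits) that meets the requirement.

Number of steps required ≥ 2.4 V / 29.11 µV = 82445.89.
Need 2^N ≥ 82445.89; 2^16 = 65536, 2^17 = 131072.
Minimum N = 17.

17 bits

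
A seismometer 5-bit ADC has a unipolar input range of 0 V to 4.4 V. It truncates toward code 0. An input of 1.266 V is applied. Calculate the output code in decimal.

code 9

Full-scale span = 4.4 V; LSB = 4.4/2^5 = 137.500 mV.
Input sits at 9.207 steps above V_low.
Floor → code 9.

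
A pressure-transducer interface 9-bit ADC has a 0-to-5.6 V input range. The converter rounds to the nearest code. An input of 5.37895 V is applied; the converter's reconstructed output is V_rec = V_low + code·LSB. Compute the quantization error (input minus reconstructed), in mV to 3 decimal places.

One LSB is 5.6 V / 512 = 10.938 mV.
Scaled input = 491.7897 LSBs, so code = 492.
Code 492 maps back to 0 + 492×0.0109375 V = 5.38125 V.
Error = 5.37895 − 5.38125 = -0.0023 V = -2.300 mV.

-2.300 mV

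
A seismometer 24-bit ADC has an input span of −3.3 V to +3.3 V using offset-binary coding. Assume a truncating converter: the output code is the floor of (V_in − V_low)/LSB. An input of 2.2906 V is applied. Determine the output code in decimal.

Full-scale span = 6.6 V; LSB = 6.6/2^24 = 0.39 µV.
(2.2906 − (−3.3)) / 3.93391e-07 = 14211318.753 LSBs.
⌊·⌋(14211318.753) = 14211318.

code 14211318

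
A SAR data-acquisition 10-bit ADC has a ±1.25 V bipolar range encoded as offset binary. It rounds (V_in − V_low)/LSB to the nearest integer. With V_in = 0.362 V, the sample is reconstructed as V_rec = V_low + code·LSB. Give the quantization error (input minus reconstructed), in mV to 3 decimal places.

0.672 mV

LSB = 2.5/2^10 = 2.441 mV.
Scaled input = 660.2752 LSBs, so code = 660.
V_rec = (−1.25) + 660·0.00244141 = 0.36132812 V.
V_in − V_rec = 0.000671875 V = 0.672 mV.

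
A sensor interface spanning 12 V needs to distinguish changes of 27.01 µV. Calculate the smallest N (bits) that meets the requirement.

Number of steps required ≥ 12 V / 27.01 µV = 444279.90.
Need 2^N ≥ 444279.90; 2^18 = 262144, 2^19 = 524288.
Minimum N = 19.

19 bits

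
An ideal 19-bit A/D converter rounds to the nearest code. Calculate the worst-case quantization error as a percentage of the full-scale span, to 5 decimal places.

Rounding → worst-case error = ½ LSB = V_FS/2^20, so 100/1048576 = 9.53674e-05 % of full scale.

0.00010 %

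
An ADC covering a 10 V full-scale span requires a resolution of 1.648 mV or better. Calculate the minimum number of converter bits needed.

Number of steps required ≥ 10 V / 1.648 mV = 6067.96.
Need 2^N ≥ 6067.96; 2^12 = 4096, 2^13 = 8192.
Minimum N = 13.

13 bits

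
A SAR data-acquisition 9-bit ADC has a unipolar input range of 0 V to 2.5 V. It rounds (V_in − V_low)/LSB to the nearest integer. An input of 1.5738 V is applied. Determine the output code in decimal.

code 322

Full-scale span = 2.5 V; LSB = 2.5/2^9 = 4.883 mV.
Input sits at 322.314 steps above V_low.
Round → code 322.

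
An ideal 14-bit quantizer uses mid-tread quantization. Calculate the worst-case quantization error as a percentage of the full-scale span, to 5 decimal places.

Rounding → worst-case error = ½ LSB = V_FS/2^15, so 100/32768 = 0.00305176 % of full scale.

0.00305 %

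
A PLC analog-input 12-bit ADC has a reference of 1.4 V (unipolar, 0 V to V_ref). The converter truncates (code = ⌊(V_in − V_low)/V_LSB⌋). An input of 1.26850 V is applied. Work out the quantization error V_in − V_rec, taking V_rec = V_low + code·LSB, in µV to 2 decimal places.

Step size: 1.4 V ÷ 2^12 = 341.80 µV.
(V_in − V_low)/LSB = (1.26850 − 0)/0.000341797 = 3711.2686 → code 3711 (floor).
Reconstructed: 1.2684082 V.
Error = 1.26850 − 1.2684082 = 9.17969e-05 V = 91.80 µV.

91.80 µV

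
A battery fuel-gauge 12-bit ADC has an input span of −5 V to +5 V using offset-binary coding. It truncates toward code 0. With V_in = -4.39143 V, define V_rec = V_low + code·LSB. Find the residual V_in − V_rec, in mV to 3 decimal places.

LSB = 10/2^12 = 2.441 mV.
(V_in − V_low)/LSB = (-4.39143 − (−5))/0.00244141 = 249.2703 → code 249 (floor).
Code 249 maps back to (−5) + 249×0.00244141 V = -4.3920898 V.
Difference: 0.000659844 V → 0.660 mV.

0.660 mV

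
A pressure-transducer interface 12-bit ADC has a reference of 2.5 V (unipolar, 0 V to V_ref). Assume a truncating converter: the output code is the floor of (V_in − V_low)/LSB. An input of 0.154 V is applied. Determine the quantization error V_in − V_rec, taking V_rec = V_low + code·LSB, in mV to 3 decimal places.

Step size: 2.5 V ÷ 2^12 = 0.610 mV.
(0.154 − 0)/0.000610352 = 252.3136; ⌊·⌋ gives code 252.
V_rec = 0 + 252·0.000610352 = 0.15380859 V.
Error = 0.154 − 0.15380859 = 0.000191406 V = 0.191 mV.

0.191 mV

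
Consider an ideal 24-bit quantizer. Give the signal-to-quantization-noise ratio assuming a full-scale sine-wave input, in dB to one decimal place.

SNR ≈ 6.02·N + 1.76 dB = 6.02·24 + 1.76 = 146.24 dB.

146.2 dB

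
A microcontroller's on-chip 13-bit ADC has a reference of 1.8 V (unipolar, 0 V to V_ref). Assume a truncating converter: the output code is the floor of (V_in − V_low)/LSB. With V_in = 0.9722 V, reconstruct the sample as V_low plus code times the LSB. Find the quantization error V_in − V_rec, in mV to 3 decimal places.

LSB = 1.8/2^13 = 219.73 µV.
(0.9722 − 0)/0.000219727 = 4424.5902; ⌊·⌋ gives code 4424.
V_rec = 0 + 4424·0.000219727 = 0.97207031 V.
V_in − V_rec = 0.000129688 V = 0.130 mV.

0.130 mV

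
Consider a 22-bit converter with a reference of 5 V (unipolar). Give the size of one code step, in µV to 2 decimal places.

1.19 µV

Full-scale span = 5 V.
LSB = 5 / 2^22 = 5 / 4194304 = 1.19209e-06 V = 1.19 µV.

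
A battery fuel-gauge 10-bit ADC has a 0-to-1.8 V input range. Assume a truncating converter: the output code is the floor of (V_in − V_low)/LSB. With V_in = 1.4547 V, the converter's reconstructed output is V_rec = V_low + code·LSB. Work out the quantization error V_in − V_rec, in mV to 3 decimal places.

Step size: 1.8 V ÷ 2^10 = 1.758 mV.
(1.4547 − 0)/0.00175781 = 827.5627; ⌊·⌋ gives code 827.
Code 827 maps back to 0 + 827×0.00175781 V = 1.4537109 V.
V_in − V_rec = 0.000989062 V = 0.989 mV.

0.989 mV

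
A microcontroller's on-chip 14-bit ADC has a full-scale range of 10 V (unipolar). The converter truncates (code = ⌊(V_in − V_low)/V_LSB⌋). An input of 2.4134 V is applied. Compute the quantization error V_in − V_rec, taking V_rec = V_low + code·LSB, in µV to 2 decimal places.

69.92 µV

LSB = 10/2^14 = 0.610 mV.
(2.4134 − 0)/0.000610352 = 3954.1146; ⌊·⌋ gives code 3954.
V_rec = 0 + 3954·0.000610352 = 2.4133301 V.
Error = 2.4134 − 2.4133301 = 6.99219e-05 V = 69.92 µV.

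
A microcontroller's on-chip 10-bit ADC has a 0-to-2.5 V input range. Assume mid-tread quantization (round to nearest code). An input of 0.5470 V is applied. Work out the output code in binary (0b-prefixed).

With 1024 levels over 2.5 V, one step is 2.441 mV.
Input sits at 224.051 steps above V_low.
So the output code is 224.
In binary (0b-prefixed): 0b11100000.

code 0b11100000 (decimal 224)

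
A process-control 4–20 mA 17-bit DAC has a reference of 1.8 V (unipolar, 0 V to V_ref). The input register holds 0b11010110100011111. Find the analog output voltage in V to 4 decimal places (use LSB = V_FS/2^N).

LSB = 1.8 V / 2^17 = 13.73 µV.
Code 0b11010110100011111 = 109855 decimal.
V_out = 0 + 109855 × 1.37329e-05 V = 1.50863 V.

1.5086 V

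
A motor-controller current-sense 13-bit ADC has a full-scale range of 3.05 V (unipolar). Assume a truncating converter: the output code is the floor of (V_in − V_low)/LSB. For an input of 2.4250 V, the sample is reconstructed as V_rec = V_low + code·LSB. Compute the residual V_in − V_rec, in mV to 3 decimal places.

Step size: 3.05 V ÷ 2^13 = 372.31 µV.
(V_in − V_low)/LSB = (2.4250 − 0)/0.000372314 = 6513.3115 → code 6513 (floor).
Code 6513 maps back to 0 + 6513×0.000372314 V = 2.424884 V.
Difference: 0.000115967 V → 0.116 mV.

0.116 mV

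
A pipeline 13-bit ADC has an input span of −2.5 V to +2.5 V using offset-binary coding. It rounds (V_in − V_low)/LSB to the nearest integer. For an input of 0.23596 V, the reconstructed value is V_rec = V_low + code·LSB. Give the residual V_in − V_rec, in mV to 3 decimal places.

-0.246 mV

One LSB is 5 V / 8192 = 0.610 mV.
Scaled input = 4482.5969 LSBs, so code = 4483.
V_rec = (−2.5) + 4483·0.000610352 = 0.23620605 V.
V_in − V_rec = -0.000246055 V = -0.246 mV.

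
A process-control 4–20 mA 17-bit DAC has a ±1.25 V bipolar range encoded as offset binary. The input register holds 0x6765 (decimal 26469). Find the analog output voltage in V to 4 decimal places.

LSB = 2.5 V / 2^17 = 19.07 µV.
Code 0x6765 = 26469 decimal.
V_out = (−1.25) + 26469 × 1.90735e-05 V = -0.745144 V.

-0.7451 V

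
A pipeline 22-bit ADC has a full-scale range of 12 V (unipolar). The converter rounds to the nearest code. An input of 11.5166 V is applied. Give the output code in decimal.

Full-scale span = 12 V; LSB = 12/2^22 = 2.86 µV.
Input sits at 4025343.454 steps above V_low.
So the output code is 4025343.

code 4025343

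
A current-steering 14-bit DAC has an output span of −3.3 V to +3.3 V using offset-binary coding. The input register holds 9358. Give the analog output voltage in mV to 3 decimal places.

469.702 mV

LSB = 6.6 V / 2^14 = 402.83 µV.
V_out = (−3.3) + 9358 × 0.000402832 V = 0.469702 V.
= 469.702 mV.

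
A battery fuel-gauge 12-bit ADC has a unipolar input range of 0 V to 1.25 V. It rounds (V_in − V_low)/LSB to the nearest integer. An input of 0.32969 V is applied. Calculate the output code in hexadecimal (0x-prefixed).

With 4096 levels over 1.25 V, one step is 305.18 µV.
(0.32969 − 0) / 0.000305176 = 1080.328 LSBs.
So the output code is 1080.
In hexadecimal (0x-prefixed): 0x438.

code 0x438 (decimal 1080)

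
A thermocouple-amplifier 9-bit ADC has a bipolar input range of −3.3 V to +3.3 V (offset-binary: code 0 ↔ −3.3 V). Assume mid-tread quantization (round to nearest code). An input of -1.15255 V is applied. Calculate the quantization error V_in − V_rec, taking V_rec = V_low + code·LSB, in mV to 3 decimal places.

-5.284 mV

Step size: 6.6 V ÷ 2^9 = 12.891 mV.
(V_in − V_low)/LSB = (-1.15255 − (−3.3))/0.0128906 = 166.5901 → code 167 (round).
Code 167 maps back to (−3.3) + 167×0.0128906 V = -1.1472656 V.
Error = -1.15255 − (−1.1472656) = -0.00528438 V = -5.284 mV.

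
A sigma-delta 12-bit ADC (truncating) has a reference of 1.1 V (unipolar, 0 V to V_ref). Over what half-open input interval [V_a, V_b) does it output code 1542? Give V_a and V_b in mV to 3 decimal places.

[414.111 mV, 414.380 mV)

LSB = 1.1/2^12 = 268.55 µV.
V_a = V_low + 1542·LSB = 0.414111 V; V_b = V_low + 1543·LSB = 0.41438 V.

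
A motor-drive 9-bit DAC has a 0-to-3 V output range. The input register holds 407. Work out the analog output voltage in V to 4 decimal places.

LSB = 3 V / 2^9 = 5.859 mV.
V_out = 0 + 407 × 0.00585938 V = 2.38477 V.

2.3848 V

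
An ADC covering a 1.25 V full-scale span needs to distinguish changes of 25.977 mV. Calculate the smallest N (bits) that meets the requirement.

Number of steps required ≥ 1.25 V / 25.977 mV = 48.12.
Need 2^N ≥ 48.12; 2^5 = 32, 2^6 = 64.
Minimum N = 6.

6 bits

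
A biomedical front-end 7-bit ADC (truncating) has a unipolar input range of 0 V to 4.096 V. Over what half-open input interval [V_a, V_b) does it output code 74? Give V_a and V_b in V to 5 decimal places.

[2.36800 V, 2.40000 V)

LSB = 4.096/2^7 = 32.000 mV.
V_a = V_low + 74·LSB = 2.368 V; V_b = V_low + 75·LSB = 2.4 V.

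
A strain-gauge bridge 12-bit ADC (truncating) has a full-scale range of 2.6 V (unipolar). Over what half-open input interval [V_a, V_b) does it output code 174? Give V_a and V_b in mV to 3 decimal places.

[110.449 mV, 111.084 mV)

LSB = 2.6/2^12 = 0.635 mV.
V_a = V_low + 174·LSB = 0.110449 V; V_b = V_low + 175·LSB = 0.111084 V.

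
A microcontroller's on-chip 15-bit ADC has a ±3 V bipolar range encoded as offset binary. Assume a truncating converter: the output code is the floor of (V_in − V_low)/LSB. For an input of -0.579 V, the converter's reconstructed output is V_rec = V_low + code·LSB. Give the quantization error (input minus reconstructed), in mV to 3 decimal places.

LSB = 6/2^15 = 183.11 µV.
Scaled input = 13221.8880 LSBs, so code = 13221.
Code 13221 maps back to (−3) + 13221×0.000183105 V = -0.5791626 V.
Difference: 0.000162598 V → 0.163 mV.

0.163 mV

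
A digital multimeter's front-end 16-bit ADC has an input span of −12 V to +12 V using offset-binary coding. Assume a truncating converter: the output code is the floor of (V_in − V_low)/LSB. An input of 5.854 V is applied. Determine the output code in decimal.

code 48753

With 65536 levels over 24 V, one step is 366.21 µV.
(V_in − V_low)/LSB = (5.854 − (−12)) / 0.000366211 = 48753.323.
So the output code is 48753.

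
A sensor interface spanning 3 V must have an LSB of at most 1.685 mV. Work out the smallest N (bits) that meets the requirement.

Number of steps required ≥ 3 V / 1.685 mV = 1780.42.
Need 2^N ≥ 1780.42; 2^10 = 1024, 2^11 = 2048.
Minimum N = 11.

11 bits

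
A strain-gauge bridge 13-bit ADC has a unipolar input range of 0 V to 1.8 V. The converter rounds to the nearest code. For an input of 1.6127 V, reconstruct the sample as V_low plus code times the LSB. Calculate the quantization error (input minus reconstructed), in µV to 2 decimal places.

LSB = 1.8/2^13 = 219.73 µV.
Scaled input = 7339.5769 LSBs, so code = 7340.
Code 7340 maps back to 0 + 7340×0.000219727 V = 1.612793 V.
V_in − V_rec = -9.29688e-05 V = -92.97 µV.

-92.97 µV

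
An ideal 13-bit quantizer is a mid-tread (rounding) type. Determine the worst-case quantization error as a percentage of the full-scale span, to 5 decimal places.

Rounding → worst-case error = ½ LSB = V_FS/2^14, so 100/16384 = 0.00610352 % of full scale.

0.00610 %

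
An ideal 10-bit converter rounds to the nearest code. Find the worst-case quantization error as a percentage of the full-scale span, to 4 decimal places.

Rounding → worst-case error = ½ LSB = V_FS/2^11, so 100/2048 = 0.0488281 % of full scale.

0.0488 %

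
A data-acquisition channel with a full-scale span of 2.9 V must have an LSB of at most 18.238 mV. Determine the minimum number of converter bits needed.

8 bits

Number of steps required ≥ 2.9 V / 18.238 mV = 159.01.
Need 2^N ≥ 159.01; 2^7 = 128, 2^8 = 256.
Minimum N = 8.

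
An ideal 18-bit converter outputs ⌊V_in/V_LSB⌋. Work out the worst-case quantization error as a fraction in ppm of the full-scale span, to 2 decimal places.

3.81 ppm

Truncating → worst-case error = 1 LSB = V_FS/2^18, so 1e+06/262144 = 3.8147 ppm of full scale.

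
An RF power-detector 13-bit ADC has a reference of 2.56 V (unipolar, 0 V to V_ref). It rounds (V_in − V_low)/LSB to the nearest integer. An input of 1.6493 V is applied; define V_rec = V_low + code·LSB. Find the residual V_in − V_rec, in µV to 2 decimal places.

-75.00 µV

One LSB is 2.56 V / 8192 = 312.50 µV.
(1.6493 − 0)/0.0003125 = 5277.7600; round gives code 5278.
Reconstructed: 1.649375 V.
Difference: -7.5e-05 V → -75.00 µV.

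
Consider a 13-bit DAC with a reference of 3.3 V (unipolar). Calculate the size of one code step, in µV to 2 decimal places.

Full-scale span = 3.3 V.
LSB = 3.3 / 2^13 = 3.3 / 8192 = 0.000402832 V = 402.83 µV.

402.83 µV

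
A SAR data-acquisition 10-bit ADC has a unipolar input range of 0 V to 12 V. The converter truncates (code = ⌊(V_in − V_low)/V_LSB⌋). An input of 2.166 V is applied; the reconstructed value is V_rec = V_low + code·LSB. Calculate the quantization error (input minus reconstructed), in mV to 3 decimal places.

9.750 mV

Step size: 12 V ÷ 2^10 = 11.719 mV.
(V_in − V_low)/LSB = (2.166 − 0)/0.0117188 = 184.8320 → code 184 (floor).
Code 184 maps back to 0 + 184×0.0117188 V = 2.15625 V.
Difference: 0.00975 V → 9.750 mV.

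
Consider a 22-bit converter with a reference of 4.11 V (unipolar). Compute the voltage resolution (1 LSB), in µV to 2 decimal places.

0.98 µV

Full-scale span = 4.11 V.
LSB = 4.11 / 2^22 = 4.11 / 4194304 = 9.799e-07 V = 0.98 µV.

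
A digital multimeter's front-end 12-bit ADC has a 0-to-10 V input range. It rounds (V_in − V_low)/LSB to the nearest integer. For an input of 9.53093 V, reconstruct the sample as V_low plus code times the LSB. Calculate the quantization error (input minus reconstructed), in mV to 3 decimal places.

-0.320 mV

Step size: 10 V ÷ 2^12 = 2.441 mV.
Scaled input = 3903.8689 LSBs, so code = 3904.
V_rec = 0 + 3904·0.00244141 = 9.53125 V.
Difference: -0.00032 V → -0.320 mV.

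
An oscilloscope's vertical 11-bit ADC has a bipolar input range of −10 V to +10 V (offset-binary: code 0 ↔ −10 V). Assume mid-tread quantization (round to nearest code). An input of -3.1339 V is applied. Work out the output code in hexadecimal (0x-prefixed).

With 2048 levels over 20 V, one step is 9.766 mV.
(V_in − V_low)/LSB = (-3.1339 − (−10)) / 0.00976562 = 703.089.
round(703.089) = 703.
In hexadecimal (0x-prefixed): 0x2BF.

code 0x2BF (decimal 703)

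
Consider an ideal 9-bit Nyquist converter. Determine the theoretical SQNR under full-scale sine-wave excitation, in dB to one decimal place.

55.9 dB

SNR ≈ 6.02·N + 1.76 dB = 6.02·9 + 1.76 = 55.94 dB.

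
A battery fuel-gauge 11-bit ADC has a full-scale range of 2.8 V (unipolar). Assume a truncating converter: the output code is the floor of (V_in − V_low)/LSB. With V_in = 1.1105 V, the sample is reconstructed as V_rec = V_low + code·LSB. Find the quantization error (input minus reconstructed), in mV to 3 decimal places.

One LSB is 2.8 V / 2048 = 1.367 mV.
(1.1105 − 0)/0.00136719 = 812.2514; ⌊·⌋ gives code 812.
Reconstructed: 1.1101562 V.
Difference: 0.00034375 V → 0.344 mV.

0.344 mV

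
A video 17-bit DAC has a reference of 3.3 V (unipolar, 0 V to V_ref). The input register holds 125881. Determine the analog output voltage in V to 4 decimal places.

LSB = 3.3 V / 2^17 = 25.18 µV.
V_out = 0 + 125881 × 2.5177e-05 V = 3.16931 V.

3.1693 V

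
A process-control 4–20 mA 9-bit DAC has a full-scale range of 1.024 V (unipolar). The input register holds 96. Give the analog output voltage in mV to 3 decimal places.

192.000 mV

LSB = 1.024 V / 2^9 = 2.000 mV.
V_out = 0 + 96 × 0.002 V = 0.192 V.
= 192.000 mV.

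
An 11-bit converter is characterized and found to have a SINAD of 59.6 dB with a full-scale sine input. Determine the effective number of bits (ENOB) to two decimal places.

ENOB = (SINAD − 1.76) / 6.02 = (59.6 − 1.76)/6.02 = 9.608.

9.61 bits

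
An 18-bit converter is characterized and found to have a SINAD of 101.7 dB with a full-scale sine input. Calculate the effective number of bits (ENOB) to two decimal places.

16.60 bits

ENOB = (SINAD − 1.76) / 6.02 = (101.7 − 1.76)/6.02 = 16.601.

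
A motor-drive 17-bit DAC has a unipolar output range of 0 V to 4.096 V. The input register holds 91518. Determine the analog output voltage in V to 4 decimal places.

LSB = 4.096 V / 2^17 = 31.25 µV.
V_out = 0 + 91518 × 3.125e-05 V = 2.85994 V.

2.8599 V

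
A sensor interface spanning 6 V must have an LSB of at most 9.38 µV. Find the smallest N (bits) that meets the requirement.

20 bits

Number of steps required ≥ 6 V / 9.38 µV = 639658.85.
Need 2^N ≥ 639658.85; 2^19 = 524288, 2^20 = 1048576.
Minimum N = 20.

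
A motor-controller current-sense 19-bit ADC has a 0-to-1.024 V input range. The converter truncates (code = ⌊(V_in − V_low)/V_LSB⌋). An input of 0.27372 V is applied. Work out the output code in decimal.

code 140144

Full-scale span = 1.024 V; LSB = 1.024/2^19 = 1.95 µV.
Input sits at 140144.640 steps above V_low.
⌊·⌋(140144.640) = 140144.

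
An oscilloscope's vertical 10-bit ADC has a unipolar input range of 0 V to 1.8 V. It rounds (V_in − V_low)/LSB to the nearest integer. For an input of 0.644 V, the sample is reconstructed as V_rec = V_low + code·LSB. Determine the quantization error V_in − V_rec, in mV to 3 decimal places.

0.641 mV

Step size: 1.8 V ÷ 2^10 = 1.758 mV.
(0.644 − 0)/0.00175781 = 366.3644; round gives code 366.
Code 366 maps back to 0 + 366×0.00175781 V = 0.64335937 V.
V_in − V_rec = 0.000640625 V = 0.641 mV.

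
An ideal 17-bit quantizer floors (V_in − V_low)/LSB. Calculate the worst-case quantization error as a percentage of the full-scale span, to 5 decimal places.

Truncating → worst-case error = 1 LSB = V_FS/2^17, so 100/131072 = 0.000762939 % of full scale.

0.00076 %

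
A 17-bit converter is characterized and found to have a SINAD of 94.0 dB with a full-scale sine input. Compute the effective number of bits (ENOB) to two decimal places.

ENOB = (SINAD − 1.76) / 6.02 = (94.0 − 1.76)/6.02 = 15.322.

15.32 bits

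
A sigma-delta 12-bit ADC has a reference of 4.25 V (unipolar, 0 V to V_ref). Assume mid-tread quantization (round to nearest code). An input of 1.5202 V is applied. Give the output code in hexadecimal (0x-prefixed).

Full-scale span = 4.25 V; LSB = 4.25/2^12 = 1.038 mV.
Input sits at 1465.115 steps above V_low.
Round → code 1465.
In hexadecimal (0x-prefixed): 0x5B9.

code 0x5B9 (decimal 1465)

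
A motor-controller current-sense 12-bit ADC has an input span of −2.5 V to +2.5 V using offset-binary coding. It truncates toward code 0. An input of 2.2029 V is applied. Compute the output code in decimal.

Full-scale span = 5 V; LSB = 5/2^12 = 1.221 mV.
(V_in − V_low)/LSB = (2.2029 − (−2.5)) / 0.0012207 = 3852.616.
So the output code is 3852.

code 3852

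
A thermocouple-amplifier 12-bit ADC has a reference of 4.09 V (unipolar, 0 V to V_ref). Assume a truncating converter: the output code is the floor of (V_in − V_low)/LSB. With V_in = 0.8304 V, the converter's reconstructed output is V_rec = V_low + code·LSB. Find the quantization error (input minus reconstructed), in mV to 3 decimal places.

One LSB is 4.09 V / 4096 = 0.999 mV.
(0.8304 − 0)/0.000998535 = 831.6182; ⌊·⌋ gives code 831.
Reconstructed: 0.82978271 V.
V_in − V_rec = 0.000617285 V = 0.617 mV.

0.617 mV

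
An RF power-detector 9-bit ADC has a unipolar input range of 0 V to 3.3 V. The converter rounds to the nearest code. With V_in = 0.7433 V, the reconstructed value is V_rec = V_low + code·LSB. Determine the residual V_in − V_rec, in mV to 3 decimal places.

One LSB is 3.3 V / 512 = 6.445 mV.
(V_in − V_low)/LSB = (0.7433 − 0)/0.00644531 = 115.3241 → code 115 (round).
Code 115 maps back to 0 + 115×0.00644531 V = 0.74121094 V.
Difference: 0.00208906 V → 2.089 mV.

2.089 mV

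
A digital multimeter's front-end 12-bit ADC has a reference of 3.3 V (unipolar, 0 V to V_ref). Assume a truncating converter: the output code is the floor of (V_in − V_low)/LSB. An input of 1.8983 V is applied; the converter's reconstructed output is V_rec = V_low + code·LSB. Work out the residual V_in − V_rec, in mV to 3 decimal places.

LSB = 3.3/2^12 = 0.806 mV.
(V_in − V_low)/LSB = (1.8983 − 0)/0.000805664 = 2356.1930 → code 2356 (floor).
Reconstructed: 1.8981445 V.
Difference: 0.000155469 V → 0.155 mV.

0.155 mV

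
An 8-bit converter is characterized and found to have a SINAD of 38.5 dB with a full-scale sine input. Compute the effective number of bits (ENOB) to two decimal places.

6.10 bits

ENOB = (SINAD − 1.76) / 6.02 = (38.5 − 1.76)/6.02 = 6.103.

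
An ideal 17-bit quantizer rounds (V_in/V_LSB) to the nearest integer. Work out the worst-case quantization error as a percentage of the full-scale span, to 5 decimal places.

Rounding → worst-case error = ½ LSB = V_FS/2^18, so 100/262144 = 0.00038147 % of full scale.

0.00038 %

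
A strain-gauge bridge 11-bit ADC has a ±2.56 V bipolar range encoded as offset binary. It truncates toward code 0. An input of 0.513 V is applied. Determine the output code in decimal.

code 1229

With 2048 levels over 5.12 V, one step is 2.500 mV.
(0.513 − (−2.56)) / 0.0025 = 1229.200 LSBs.
So the output code is 1229.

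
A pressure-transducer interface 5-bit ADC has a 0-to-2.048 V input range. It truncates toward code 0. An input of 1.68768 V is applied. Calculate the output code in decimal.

code 26

With 32 levels over 2.048 V, one step is 64.000 mV.
(1.68768 − 0) / 0.064 = 26.370 LSBs.
So the output code is 26.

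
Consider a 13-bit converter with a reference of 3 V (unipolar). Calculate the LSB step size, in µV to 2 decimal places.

Full-scale span = 3 V.
LSB = 3 / 2^13 = 3 / 8192 = 0.000366211 V = 366.21 µV.

366.21 µV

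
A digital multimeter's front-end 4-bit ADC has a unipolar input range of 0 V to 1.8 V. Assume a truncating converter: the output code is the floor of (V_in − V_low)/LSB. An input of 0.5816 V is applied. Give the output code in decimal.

code 5

Full-scale span = 1.8 V; LSB = 1.8/2^4 = 112.500 mV.
(V_in − V_low)/LSB = (0.5816 − 0) / 0.1125 = 5.170.
So the output code is 5.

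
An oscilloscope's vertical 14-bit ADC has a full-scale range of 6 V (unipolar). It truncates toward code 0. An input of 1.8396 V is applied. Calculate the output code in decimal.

Full-scale span = 6 V; LSB = 6/2^14 = 366.21 µV.
(1.8396 − 0) / 0.000366211 = 5023.334 LSBs.
⌊·⌋(5023.334) = 5023.

code 5023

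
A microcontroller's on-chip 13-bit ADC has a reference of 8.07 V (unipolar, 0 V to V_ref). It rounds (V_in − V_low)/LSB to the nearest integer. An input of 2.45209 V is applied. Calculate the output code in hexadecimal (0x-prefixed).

LSB = 8.07 V / 8192 = 0.985 mV.
(2.45209 − 0) / 0.000985107 = 2489.160 LSBs.
Round → code 2489.
In hexadecimal (0x-prefixed): 0x9B9.

code 0x9B9 (decimal 2489)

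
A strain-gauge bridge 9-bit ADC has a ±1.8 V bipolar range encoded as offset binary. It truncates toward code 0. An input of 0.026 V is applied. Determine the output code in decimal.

code 259

LSB = 3.6 V / 512 = 7.031 mV.
(V_in − V_low)/LSB = (0.026 − (−1.8)) / 0.00703125 = 259.698.
⌊·⌋(259.698) = 259.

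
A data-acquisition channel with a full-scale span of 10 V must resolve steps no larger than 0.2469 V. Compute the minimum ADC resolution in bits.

Number of steps required ≥ 10 V / 0.2469 V = 40.50.
Need 2^N ≥ 40.50; 2^5 = 32, 2^6 = 64.
Minimum N = 6.

6 bits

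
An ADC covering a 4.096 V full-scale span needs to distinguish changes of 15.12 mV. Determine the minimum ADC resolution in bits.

9 bits

Number of steps required ≥ 4.096 V / 15.12 mV = 270.90.
Need 2^N ≥ 270.90; 2^8 = 256, 2^9 = 512.
Minimum N = 9.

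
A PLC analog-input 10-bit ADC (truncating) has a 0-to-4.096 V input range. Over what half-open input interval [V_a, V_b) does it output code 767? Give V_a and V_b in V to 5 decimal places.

LSB = 4.096/2^10 = 4.000 mV.
V_a = V_low + 767·LSB = 3.068 V; V_b = V_low + 768·LSB = 3.072 V.

[3.06800 V, 3.07200 V)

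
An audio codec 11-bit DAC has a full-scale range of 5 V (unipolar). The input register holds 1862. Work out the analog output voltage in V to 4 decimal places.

LSB = 5 V / 2^11 = 2.441 mV.
V_out = 0 + 1862 × 0.00244141 V = 4.5459 V.

4.5459 V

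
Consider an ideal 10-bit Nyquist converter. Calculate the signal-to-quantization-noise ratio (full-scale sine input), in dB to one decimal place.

62.0 dB

SNR ≈ 6.02·N + 1.76 dB = 6.02·10 + 1.76 = 61.96 dB.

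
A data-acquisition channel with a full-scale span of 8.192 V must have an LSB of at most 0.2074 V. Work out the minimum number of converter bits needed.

Number of steps required ≥ 8.192 V / 0.2074 V = 39.50.
Need 2^N ≥ 39.50; 2^5 = 32, 2^6 = 64.
Minimum N = 6.

6 bits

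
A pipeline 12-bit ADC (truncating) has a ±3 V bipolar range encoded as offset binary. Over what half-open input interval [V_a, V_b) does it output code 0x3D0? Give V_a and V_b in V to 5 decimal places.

LSB = 6/2^12 = 1.465 mV.
Code 0x3D0 = 976 decimal.
V_a = V_low + 976·LSB = -1.57031 V; V_b = V_low + 977·LSB = -1.56885 V.

[-1.57031 V, -1.56885 V)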